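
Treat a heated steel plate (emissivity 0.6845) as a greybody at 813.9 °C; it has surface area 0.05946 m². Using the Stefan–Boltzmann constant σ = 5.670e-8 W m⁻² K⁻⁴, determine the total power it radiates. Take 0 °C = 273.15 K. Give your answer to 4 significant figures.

T = 813.9 °C + 273.15 = 1087.05 K.
Area A = 0.05946 m².
P = εσAT⁴ = 0.6845 × 5.670×10⁻⁸ × 0.05946 × (1087.05)⁴ = 3222 W.

P ≈ 3222 W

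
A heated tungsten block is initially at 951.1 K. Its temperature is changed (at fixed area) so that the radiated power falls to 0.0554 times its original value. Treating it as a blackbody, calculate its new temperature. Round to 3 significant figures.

T₂ ≈ 461 K

P ∝ T⁴, so T₂/T₁ = (P₂/P₁)^(1/4) = (0.0554)^(1/4) = 0.485152.
T₂ = 951.1 × 0.485152 = 461 K.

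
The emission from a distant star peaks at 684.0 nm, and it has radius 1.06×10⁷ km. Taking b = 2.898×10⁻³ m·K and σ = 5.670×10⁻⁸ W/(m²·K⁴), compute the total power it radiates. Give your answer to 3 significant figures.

Wien's law: T = b/λ_max = 2.898×10⁻³/6.840×10⁻⁷ = 4236.84 K.
Surface area A = 4πR² = 4π(1.06×10¹⁰ m)² = 1.41196×10²¹ m².
Then P = σAT⁴ = 5.670×10⁻⁸×1.41196×10²¹×(4236.84)⁴ = 2.58×10²⁸ W.

P ≈ 2.58×10²⁸ W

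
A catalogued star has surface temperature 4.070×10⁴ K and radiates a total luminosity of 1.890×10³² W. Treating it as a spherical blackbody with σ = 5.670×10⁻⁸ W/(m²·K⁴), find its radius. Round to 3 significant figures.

R ≈ 9.83×10⁹ m

L = 4πR²σT⁴ ⇒ R = √(L/(4πσT⁴)).
σT⁴ = 1.55582×10¹¹ W/m², so R = √(1.890×10³²/(4π×1.55582×10¹¹)) = 9.83×10⁹ m.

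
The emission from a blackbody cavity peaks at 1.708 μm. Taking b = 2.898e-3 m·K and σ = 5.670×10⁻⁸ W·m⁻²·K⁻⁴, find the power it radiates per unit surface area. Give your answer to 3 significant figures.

I ≈ 4.70×10⁵ W/m²

Wien's law: T = b/λ_max = 2.898×10⁻³/1.708×10⁻⁶ = 1696.72 K.
Then I = σT⁴ = 5.670×10⁻⁸×(1696.72)⁴ = 4.70×10⁵ W/m².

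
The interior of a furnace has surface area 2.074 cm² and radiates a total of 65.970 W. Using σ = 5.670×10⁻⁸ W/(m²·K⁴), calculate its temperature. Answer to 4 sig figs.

T ≈ 1539 K

Area A = 2.074 cm² = 2.074×10⁻⁴ m².
P = σAT⁴ ⇒ T = (P/(σA))^(1/4) = (65.970/(5.670×10⁻⁸×2.074×10⁻⁴))^(1/4) = 1539 K.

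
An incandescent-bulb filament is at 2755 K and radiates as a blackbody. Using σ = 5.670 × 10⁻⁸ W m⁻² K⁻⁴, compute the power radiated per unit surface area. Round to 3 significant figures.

I ≈ 3.27×10⁶ W/m²

Stefan–Boltzmann: I = σT⁴ = 5.670×10⁻⁸ × (2755)⁴ = 3.27×10⁶ W/m².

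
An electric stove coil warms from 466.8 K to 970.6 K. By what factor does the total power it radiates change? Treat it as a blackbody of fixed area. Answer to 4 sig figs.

P ∝ T⁴, so P₂/P₁ = (T₂/T₁)⁴ = (970.6/466.8)⁴ = (2.07926)⁴ = 18.69.

P₂/P₁ ≈ 18.69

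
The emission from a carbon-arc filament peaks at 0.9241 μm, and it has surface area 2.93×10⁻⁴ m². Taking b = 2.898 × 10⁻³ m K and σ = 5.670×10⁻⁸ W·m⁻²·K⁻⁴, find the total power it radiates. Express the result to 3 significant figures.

P ≈ 1.61×10³ W

Wien's law: T = b/λ_max = 2.898×10⁻³/9.241×10⁻⁷ = 3136.02 K.
Area A = 2.93×10⁻⁴ m².
Then P = σAT⁴ = 5.670×10⁻⁸×2.93×10⁻⁴×(3136.02)⁴ = 1.61×10³ W.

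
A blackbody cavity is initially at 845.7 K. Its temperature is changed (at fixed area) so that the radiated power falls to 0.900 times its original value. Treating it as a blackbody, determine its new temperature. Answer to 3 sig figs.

P ∝ T⁴, so T₂/T₁ = (P₂/P₁)^(1/4) = (0.900)^(1/4) = 0.974004.
T₂ = 845.7 × 0.974004 = 824 K.

T₂ ≈ 824 K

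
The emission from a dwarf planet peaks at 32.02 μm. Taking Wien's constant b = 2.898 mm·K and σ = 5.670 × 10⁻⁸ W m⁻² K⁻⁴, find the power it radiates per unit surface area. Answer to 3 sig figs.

Wien's law: T = b/λ_max = 2.898×10⁻³/3.202×10⁻⁵ = 90.5059 K.
Then I = σT⁴ = 5.670×10⁻⁸×(90.5059)⁴ = 3.80 W/m².

I ≈ 3.80 W/m²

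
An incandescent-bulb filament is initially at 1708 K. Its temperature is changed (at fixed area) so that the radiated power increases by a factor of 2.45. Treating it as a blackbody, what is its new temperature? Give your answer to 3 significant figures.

T₂ ≈ 2.14×10³ K

P ∝ T⁴, so T₂/T₁ = (P₂/P₁)^(1/4) = (2.45)^(1/4) = 1.25110.
T₂ = 1708 × 1.25110 = 2.14×10³ K.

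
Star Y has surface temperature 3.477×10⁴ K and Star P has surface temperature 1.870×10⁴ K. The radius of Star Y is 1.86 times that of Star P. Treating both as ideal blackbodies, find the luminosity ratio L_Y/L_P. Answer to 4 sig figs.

L ∝ R²T⁴, so L_Y/L_P = (R_Y/R_P)²(T_Y/T_P)⁴ = (1.86)² × (3.477×10⁴/1.870×10⁴)⁴ = 3.4596 × 11.9523 = 41.35.

L_Y/L_P ≈ 41.35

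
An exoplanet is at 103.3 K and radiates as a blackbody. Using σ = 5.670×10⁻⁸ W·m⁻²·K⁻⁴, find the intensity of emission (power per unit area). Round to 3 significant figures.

I ≈ 6.46 W/m²

Stefan–Boltzmann: I = σT⁴ = 5.670×10⁻⁸ × (103.3)⁴ = 6.46 W/m².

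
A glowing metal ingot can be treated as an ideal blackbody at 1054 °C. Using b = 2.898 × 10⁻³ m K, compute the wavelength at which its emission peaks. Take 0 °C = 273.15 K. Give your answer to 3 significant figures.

λ_max ≈ 2.18 μm

T = 1054 °C + 273.15 = 1327.15 K.
Wien's displacement law: λ_max = b/T = (2.898×10⁻³ m·K)/(1327.15 K) = 2.184×10⁻⁶ m.
That is 2.18 μm, in the infrared range.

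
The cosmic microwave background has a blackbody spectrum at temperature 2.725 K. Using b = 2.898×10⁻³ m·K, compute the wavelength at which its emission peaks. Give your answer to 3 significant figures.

Wien's displacement law: λ_max = b/T = (2.898×10⁻³ m·K)/(2.725 K) = 1.063×10⁻³ m.
That is 1.06 mm, in the microwave range.

λ_max ≈ 1.06 mm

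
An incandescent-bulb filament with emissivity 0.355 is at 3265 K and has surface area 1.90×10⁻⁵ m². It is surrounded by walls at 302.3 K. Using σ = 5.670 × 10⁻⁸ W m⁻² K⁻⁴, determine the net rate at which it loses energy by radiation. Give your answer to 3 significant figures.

Area A = 1.90×10⁻⁵ m².
Net radiated power P_net = εσA(T⁴ − T₀⁴) = 0.355×5.670×10⁻⁸×1.90×10⁻⁵×(3265⁴ − 302.3⁴).
T⁴ − T₀⁴ = 1.13640×10¹⁴ − 8.35127×10⁹ = 1.13632×10¹⁴ K⁴, so P_net = 43.5 W.

Net loss ≈ 43.5 W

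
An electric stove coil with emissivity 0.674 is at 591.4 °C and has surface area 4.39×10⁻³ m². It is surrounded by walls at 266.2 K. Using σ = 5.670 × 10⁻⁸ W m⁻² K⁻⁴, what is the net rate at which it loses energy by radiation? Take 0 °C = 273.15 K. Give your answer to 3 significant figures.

Net loss ≈ 92.9 W

T = 591.4 °C + 273.15 = 864.55 K.
Area A = 4.39×10⁻³ m².
Net radiated power P_net = εσA(T⁴ − T₀⁴) = 0.674×5.670×10⁻⁸×4.39×10⁻³×(864.55⁴ − 266.2⁴).
T⁴ − T₀⁴ = 5.58677×10¹¹ − 5.02149×10⁹ = 5.53656×10¹¹ K⁴, so P_net = 92.9 W.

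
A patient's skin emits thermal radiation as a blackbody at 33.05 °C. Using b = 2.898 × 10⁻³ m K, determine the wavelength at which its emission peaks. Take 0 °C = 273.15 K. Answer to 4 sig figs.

λ_max ≈ 9.464 μm

T = 33.05 °C + 273.15 = 306.20 K.
Wien's displacement law: λ_max = b/T = (2.898×10⁻³ m·K)/(306.20 K) = 9.4644×10⁻⁶ m.
That is 9.464 μm, in the infrared range.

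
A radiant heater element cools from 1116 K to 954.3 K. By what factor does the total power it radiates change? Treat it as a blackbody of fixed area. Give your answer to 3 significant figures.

P₂/P₁ ≈ 0.535

P ∝ T⁴, so P₂/P₁ = (T₂/T₁)⁴ = (954.3/1116)⁴ = (0.855108)⁴ = 0.535.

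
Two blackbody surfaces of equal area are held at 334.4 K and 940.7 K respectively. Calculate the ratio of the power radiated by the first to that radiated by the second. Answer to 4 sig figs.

P₁/P₂ ≈ 0.01597

With equal areas, P₁/P₂ = (T₁/T₂)⁴ = (334.4/940.7)⁴ = 0.01597.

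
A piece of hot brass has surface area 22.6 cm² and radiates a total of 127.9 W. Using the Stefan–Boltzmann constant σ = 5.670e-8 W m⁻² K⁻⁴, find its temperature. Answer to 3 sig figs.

Area A = 22.6 cm² = 2.26×10⁻³ m².
P = σAT⁴ ⇒ T = (P/(σA))^(1/4) = (127.9/(5.670×10⁻⁸×2.26×10⁻³))^(1/4) = 1.00×10³ K.

T ≈ 1.00×10³ K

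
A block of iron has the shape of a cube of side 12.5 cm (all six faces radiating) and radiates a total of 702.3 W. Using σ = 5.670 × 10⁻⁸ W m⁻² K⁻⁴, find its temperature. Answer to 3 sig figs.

T ≈ 603 K

Area A = 6s² = 6×(0.125 m)² = 0.09375 m².
P = σAT⁴ ⇒ T = (P/(σA))^(1/4) = (702.3/(5.670×10⁻⁸×0.09375))^(1/4) = 603 K.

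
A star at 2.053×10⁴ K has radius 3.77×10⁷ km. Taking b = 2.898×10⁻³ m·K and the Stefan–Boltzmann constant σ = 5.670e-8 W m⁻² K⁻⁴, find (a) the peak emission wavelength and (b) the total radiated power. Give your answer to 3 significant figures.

(a) λ_max = b/T = 2.898×10⁻³/2.053×10⁴ = 1.412×10⁻⁷ m = 141 nm.
Surface area A = 4πR² = 4π(3.77×10¹⁰ m)² = 1.78605×10²² m².
(b) P = σAT⁴ = 5.670×10⁻⁸×1.78605×10²²×(2.053×10⁴)⁴ = 1.80×10³² W.

λ_max ≈ 141 nm; P ≈ 1.80×10³² W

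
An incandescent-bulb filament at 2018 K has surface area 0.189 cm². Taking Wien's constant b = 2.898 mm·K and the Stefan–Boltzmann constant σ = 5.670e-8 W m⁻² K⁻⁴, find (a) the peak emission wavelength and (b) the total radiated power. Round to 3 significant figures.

(a) λ_max = b/T = 2.898×10⁻³/2018 = 1.436×10⁻⁶ m = 1.44 μm.
Area A = 0.189 cm² = 1.89×10⁻⁵ m².
(b) P = σAT⁴ = 5.670×10⁻⁸×1.89×10⁻⁵×(2018)⁴ = 17.8 W.

λ_max ≈ 1.44 μm; P ≈ 17.8 W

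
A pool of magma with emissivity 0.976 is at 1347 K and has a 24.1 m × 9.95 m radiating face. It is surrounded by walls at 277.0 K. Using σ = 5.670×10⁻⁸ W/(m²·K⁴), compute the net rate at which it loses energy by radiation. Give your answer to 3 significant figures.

Area A = 24.1 × 9.95 = 239.795 m².
Net radiated power P_net = εσA(T⁴ − T₀⁴) = 0.976×5.670×10⁻⁸×239.795×(1347⁴ − 277.0⁴).
T⁴ − T₀⁴ = 3.29208×10¹² − 5.88734×10⁹ = 3.28619×10¹² K⁴, so P_net = 4.36×10⁷ W.

Net loss ≈ 4.36×10⁷ W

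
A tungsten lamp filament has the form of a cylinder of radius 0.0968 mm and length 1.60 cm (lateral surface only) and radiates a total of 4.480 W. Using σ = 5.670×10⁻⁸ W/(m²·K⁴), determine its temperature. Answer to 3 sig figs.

Lateral area A = 2πrL = 2π×9.68×10⁻⁵×0.0160 = 9.73140×10⁻⁶ m².
P = σAT⁴ ⇒ T = (P/(σA))^(1/4) = (4.480/(5.670×10⁻⁸×9.73140×10⁻⁶))^(1/4) = 1.69×10³ K.

T ≈ 1.69×10³ K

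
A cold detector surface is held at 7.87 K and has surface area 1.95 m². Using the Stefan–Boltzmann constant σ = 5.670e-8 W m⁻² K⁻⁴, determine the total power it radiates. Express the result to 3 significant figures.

Area A = 1.95 m².
P = σAT⁴ = 5.670×10⁻⁸ × 1.95 × (7.87)⁴ = 4.24×10⁻⁴ W.

P ≈ 4.24×10⁻⁴ W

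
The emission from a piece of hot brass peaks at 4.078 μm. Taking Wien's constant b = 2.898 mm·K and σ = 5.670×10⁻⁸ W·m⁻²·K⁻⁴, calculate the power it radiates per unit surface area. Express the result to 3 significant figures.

I ≈ 1.45×10⁴ W/m²

Wien's law: T = b/λ_max = 2.898×10⁻³/4.078×10⁻⁶ = 710.642 K.
Then I = σT⁴ = 5.670×10⁻⁸×(710.642)⁴ = 1.45×10⁴ W/m².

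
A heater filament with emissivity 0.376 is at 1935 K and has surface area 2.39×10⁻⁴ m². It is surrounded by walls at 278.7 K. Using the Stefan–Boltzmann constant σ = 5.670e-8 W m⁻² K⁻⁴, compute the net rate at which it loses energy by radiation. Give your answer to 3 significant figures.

Area A = 2.39×10⁻⁴ m².
Net radiated power P_net = εσA(T⁴ − T₀⁴) = 0.376×5.670×10⁻⁸×2.39×10⁻⁴×(1935⁴ − 278.7⁴).
T⁴ − T₀⁴ = 1.40192×10¹³ − 6.03320×10⁹ = 1.40132×10¹³ K⁴, so P_net = 71.4 W.

Net loss ≈ 71.4 W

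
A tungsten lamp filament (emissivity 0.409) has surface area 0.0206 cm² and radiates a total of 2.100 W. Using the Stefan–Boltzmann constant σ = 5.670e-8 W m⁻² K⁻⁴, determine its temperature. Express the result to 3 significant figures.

T ≈ 2.57×10³ K

Area A = 0.0206 cm² = 2.06×10⁻⁶ m².
P = εσAT⁴ ⇒ T = (P/(εσA))^(1/4) = (2.100/(0.409×5.670×10⁻⁸×2.06×10⁻⁶))^(1/4) = 2.57×10³ K.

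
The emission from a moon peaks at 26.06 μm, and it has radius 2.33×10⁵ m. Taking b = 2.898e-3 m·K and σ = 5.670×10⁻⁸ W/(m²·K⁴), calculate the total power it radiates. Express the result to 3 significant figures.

Wien's law: T = b/λ_max = 2.898×10⁻³/2.606×10⁻⁵ = 111.205 K.
Surface area A = 4πR² = 4π(2.33×10⁵ m)² = 6.82216×10¹¹ m².
Then P = σAT⁴ = 5.670×10⁻⁸×6.82216×10¹¹×(111.205)⁴ = 5.92×10¹² W.

P ≈ 5.92×10¹² W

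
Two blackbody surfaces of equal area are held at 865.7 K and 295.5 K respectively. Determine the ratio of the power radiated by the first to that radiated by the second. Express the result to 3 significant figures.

With equal areas, P₁/P₂ = (T₁/T₂)⁴ = (865.7/295.5)⁴ = 73.7.

P₁/P₂ ≈ 73.7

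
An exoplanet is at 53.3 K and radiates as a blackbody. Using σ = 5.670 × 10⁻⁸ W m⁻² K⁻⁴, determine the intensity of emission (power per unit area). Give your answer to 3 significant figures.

I ≈ 0.458 W/m²

Stefan–Boltzmann: I = σT⁴ = 5.670×10⁻⁸ × (53.3)⁴ = 0.458 W/m².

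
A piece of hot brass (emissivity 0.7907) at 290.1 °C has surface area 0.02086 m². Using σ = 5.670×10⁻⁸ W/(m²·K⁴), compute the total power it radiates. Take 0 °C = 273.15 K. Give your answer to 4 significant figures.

P ≈ 94.13 W

T = 290.1 °C + 273.15 = 563.25 K.
Area A = 0.02086 m².
P = εσAT⁴ = 0.7907 × 5.670×10⁻⁸ × 0.02086 × (563.25)⁴ = 94.13 W.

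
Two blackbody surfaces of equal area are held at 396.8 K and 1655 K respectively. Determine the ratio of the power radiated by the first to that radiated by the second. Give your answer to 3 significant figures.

With equal areas, P₁/P₂ = (T₁/T₂)⁴ = (396.8/1655)⁴ = 3.30×10⁻³.

P₁/P₂ ≈ 3.30×10⁻³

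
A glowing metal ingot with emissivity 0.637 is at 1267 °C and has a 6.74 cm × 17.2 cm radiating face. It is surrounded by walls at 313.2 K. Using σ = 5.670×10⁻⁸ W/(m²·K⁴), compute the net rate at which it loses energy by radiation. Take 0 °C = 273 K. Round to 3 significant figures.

T = 1267 °C + 273 = 1540 K.
Area A = 0.0674 × 0.172 = 0.0115928 m².
Net radiated power P_net = εσA(T⁴ − T₀⁴) = 0.637×5.670×10⁻⁸×0.0115928×(1540⁴ − 313.2⁴).
T⁴ − T₀⁴ = 5.62449×10¹² − 9.62248×10⁹ = 5.61487×10¹² K⁴, so P_net = 2.35×10³ W.

Net loss ≈ 2.35×10³ W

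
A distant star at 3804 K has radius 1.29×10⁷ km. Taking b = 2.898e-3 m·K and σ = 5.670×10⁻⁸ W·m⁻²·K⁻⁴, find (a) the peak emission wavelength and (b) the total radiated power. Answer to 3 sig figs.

(a) λ_max = b/T = 2.898×10⁻³/3804 = 7.618×10⁻⁷ m = 762 nm.
Surface area A = 4πR² = 4π(1.29×10¹⁰ m)² = 2.09117×10²¹ m².
(b) P = σAT⁴ = 5.670×10⁻⁸×2.09117×10²¹×(3804)⁴ = 2.48×10²⁸ W.

λ_max ≈ 762 nm; P ≈ 2.48×10²⁸ W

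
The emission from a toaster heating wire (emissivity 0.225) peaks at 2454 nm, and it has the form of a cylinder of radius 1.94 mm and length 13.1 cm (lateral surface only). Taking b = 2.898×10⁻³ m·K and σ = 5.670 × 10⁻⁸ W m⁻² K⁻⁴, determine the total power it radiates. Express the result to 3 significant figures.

P ≈ 39.6 W

Wien's law: T = b/λ_max = 2.898×10⁻³/2.454×10⁻⁶ = 1180.93 K.
Lateral area A = 2πrL = 2π×1.94×10⁻³×0.131 = 1.59681×10⁻³ m².
Then P = εσAT⁴ = 0.225×5.670×10⁻⁸×1.59681×10⁻³×(1180.93)⁴ = 39.6 W.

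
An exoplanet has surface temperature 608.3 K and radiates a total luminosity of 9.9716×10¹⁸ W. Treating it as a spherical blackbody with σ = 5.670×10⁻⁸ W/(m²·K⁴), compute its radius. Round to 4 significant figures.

L = 4πR²σT⁴ ⇒ R = √(L/(4πσT⁴)).
σT⁴ = 7763.44 W/m², so R = √(9.9716×10¹⁸/(4π×7763.44)) = 1.011×10⁷ m.

R ≈ 1.011×10⁷ m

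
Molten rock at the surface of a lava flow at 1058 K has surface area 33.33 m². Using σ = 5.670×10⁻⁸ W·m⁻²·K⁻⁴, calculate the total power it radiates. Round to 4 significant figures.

P ≈ 2.368×10⁶ W

Area A = 33.33 m².
P = σAT⁴ = 5.670×10⁻⁸ × 33.33 × (1058)⁴ = 2.368×10⁶ W.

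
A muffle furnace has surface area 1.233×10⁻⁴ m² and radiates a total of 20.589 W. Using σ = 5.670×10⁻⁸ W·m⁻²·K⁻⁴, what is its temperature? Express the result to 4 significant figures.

T ≈ 1310 K

Area A = 1.233×10⁻⁴ m².
P = σAT⁴ ⇒ T = (P/(σA))^(1/4) = (20.589/(5.670×10⁻⁸×1.233×10⁻⁴))^(1/4) = 1310 K.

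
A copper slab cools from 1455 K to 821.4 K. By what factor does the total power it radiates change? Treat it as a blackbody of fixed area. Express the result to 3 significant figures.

P ∝ T⁴, so P₂/P₁ = (T₂/T₁)⁴ = (821.4/1455)⁴ = (0.564536)⁴ = 0.102.

P₂/P₁ ≈ 0.102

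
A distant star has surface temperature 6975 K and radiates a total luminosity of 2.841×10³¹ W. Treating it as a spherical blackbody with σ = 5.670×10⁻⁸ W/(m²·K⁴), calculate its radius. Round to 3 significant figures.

R ≈ 1.30×10¹¹ m

L = 4πR²σT⁴ ⇒ R = √(L/(4πσT⁴)).
σT⁴ = 1.34202×10⁸ W/m², so R = √(2.841×10³¹/(4π×1.34202×10⁸)) = 1.30×10¹¹ m.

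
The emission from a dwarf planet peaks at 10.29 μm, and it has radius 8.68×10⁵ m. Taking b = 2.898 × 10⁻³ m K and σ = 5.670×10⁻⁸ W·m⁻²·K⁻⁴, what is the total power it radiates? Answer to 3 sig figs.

P ≈ 3.38×10¹⁵ W

Wien's law: T = b/λ_max = 2.898×10⁻³/1.029×10⁻⁵ = 281.633 K.
Surface area A = 4πR² = 4π(8.68×10⁵ m)² = 9.46781×10¹² m².
Then P = σAT⁴ = 5.670×10⁻⁸×9.46781×10¹²×(281.633)⁴ = 3.38×10¹⁵ W.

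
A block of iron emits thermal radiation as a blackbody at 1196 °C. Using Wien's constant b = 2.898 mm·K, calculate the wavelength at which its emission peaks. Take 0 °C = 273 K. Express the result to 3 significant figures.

λ_max ≈ 1.97×10³ nm

T = 1196 °C + 273 = 1469 K.
Wien's displacement law: λ_max = b/T = (2.898×10⁻³ m·K)/(1469 K) = 1.973×10⁻⁶ m.
That is 1.97×10³ nm, in the infrared range.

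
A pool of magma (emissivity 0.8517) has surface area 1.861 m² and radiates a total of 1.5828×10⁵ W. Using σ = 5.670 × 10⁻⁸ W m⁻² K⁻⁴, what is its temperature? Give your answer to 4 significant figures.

Area A = 1.861 m².
P = εσAT⁴ ⇒ T = (P/(εσA))^(1/4) = (1.5828×10⁵/(0.8517×5.670×10⁻⁸×1.861))^(1/4) = 1152 K.

T ≈ 1152 K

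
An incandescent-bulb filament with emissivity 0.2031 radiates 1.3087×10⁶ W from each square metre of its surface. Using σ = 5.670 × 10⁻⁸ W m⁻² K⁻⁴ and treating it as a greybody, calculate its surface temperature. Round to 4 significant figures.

I = εσT⁴, so T = (I/εσ)^(1/4) = (1.3087×10⁶/(0.2031×5.670×10⁻⁸))^(1/4) = 3265 K.

T ≈ 3265 K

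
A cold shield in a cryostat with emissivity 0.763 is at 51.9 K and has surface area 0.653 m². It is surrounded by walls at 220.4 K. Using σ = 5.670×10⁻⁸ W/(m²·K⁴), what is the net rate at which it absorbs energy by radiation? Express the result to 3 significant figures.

Net gain ≈ 66.5 W

Area A = 0.653 m².
Net radiated power P_net = εσA(T⁴ − T₀⁴) = 0.763×5.670×10⁻⁸×0.653×(51.9⁴ − 220.4⁴).
T⁴ − T₀⁴ = 7.25553×10⁶ − 2.35964×10⁹ = -2.35238×10⁹ K⁴, so P_net = -66.5 W — negative, meaning a net gain of 66.5 W.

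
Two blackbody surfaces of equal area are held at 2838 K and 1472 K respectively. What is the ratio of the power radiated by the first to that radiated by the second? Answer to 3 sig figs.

With equal areas, P₁/P₂ = (T₁/T₂)⁴ = (2838/1472)⁴ = 13.8.

P₁/P₂ ≈ 13.8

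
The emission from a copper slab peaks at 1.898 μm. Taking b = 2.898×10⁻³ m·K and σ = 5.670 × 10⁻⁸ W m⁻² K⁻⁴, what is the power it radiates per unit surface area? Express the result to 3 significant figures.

Wien's law: T = b/λ_max = 2.898×10⁻³/1.898×10⁻⁶ = 1526.87 K.
Then I = σT⁴ = 5.670×10⁻⁸×(1526.87)⁴ = 3.08×10⁵ W/m².

I ≈ 3.08×10⁵ W/m²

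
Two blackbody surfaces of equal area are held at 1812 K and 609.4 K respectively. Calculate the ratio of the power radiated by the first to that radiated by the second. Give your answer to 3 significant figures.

With equal areas, P₁/P₂ = (T₁/T₂)⁴ = (1812/609.4)⁴ = 78.2.

P₁/P₂ ≈ 78.2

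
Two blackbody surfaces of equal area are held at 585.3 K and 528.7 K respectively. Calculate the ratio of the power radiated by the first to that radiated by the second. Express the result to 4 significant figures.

With equal areas, P₁/P₂ = (T₁/T₂)⁴ = (585.3/528.7)⁴ = 1.502.

P₁/P₂ ≈ 1.502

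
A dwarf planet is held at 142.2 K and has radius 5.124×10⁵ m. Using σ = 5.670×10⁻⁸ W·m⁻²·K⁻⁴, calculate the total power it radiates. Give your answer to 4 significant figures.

P ≈ 7.649×10¹³ W

Surface area A = 4πR² = 4π(5.124×10⁵ m)² = 3.29935×10¹² m².
P = σAT⁴ = 5.670×10⁻⁸ × 3.29935×10¹² × (142.2)⁴ = 7.649×10¹³ W.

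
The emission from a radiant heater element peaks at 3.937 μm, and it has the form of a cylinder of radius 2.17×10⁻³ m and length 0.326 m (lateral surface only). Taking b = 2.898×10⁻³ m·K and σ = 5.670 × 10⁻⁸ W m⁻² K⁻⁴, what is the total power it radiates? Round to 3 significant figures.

Wien's law: T = b/λ_max = 2.898×10⁻³/3.937×10⁻⁶ = 736.093 K.
Lateral area A = 2πrL = 2π×2.17×10⁻³×0.326 = 4.44485×10⁻³ m².
Then P = σAT⁴ = 5.670×10⁻⁸×4.44485×10⁻³×(736.093)⁴ = 74.0 W.

P ≈ 74.0 W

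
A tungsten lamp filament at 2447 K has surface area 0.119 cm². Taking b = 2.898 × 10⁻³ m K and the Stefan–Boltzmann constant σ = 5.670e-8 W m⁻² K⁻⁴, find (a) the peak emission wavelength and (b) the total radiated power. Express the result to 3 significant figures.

(a) λ_max = b/T = 2.898×10⁻³/2447 = 1.184×10⁻⁶ m = 1.18×10³ nm.
Area A = 0.119 cm² = 1.19×10⁻⁵ m².
(b) P = σAT⁴ = 5.670×10⁻⁸×1.19×10⁻⁵×(2447)⁴ = 24.2 W.

λ_max ≈ 1.18×10³ nm; P ≈ 24.2 W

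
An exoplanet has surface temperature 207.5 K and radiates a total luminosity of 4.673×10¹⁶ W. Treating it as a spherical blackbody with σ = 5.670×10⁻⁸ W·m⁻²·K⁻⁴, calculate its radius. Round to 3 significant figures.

R ≈ 5.95×10⁶ m

L = 4πR²σT⁴ ⇒ R = √(L/(4πσT⁴)).
σT⁴ = 105.113 W/m², so R = √(4.673×10¹⁶/(4π×105.113)) = 5.95×10⁶ m.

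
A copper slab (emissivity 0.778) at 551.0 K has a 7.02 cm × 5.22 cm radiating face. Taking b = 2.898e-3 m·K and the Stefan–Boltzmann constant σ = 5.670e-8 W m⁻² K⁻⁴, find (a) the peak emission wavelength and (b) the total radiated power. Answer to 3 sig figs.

λ_max ≈ 5.26 μm; P ≈ 14.9 W

(a) λ_max = b/T = 2.898×10⁻³/551.0 = 5.260×10⁻⁶ m = 5.26 μm.
Area A = 0.0702 × 0.0522 = 3.66444×10⁻³ m².
(b) P = εσAT⁴ = 0.778×5.670×10⁻⁸×3.66444×10⁻³×(551.0)⁴ = 14.9 W.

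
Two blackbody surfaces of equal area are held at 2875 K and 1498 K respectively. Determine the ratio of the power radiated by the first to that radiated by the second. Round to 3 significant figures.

P₁/P₂ ≈ 13.6

With equal areas, P₁/P₂ = (T₁/T₂)⁴ = (2875/1498)⁴ = 13.6.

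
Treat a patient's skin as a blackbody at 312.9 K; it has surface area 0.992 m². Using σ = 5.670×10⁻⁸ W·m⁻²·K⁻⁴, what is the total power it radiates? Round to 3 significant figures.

Area A = 0.992 m².
P = σAT⁴ = 5.670×10⁻⁸ × 0.992 × (312.9)⁴ = 539 W.

P ≈ 539 W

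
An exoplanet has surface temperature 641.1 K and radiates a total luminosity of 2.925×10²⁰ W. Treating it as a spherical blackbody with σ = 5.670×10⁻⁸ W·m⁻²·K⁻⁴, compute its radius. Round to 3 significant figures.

L = 4πR²σT⁴ ⇒ R = √(L/(4πσT⁴)).
σT⁴ = 9578.25 W/m², so R = √(2.925×10²⁰/(4π×9578.25)) = 4.93×10⁷ m.

R ≈ 4.93×10⁷ m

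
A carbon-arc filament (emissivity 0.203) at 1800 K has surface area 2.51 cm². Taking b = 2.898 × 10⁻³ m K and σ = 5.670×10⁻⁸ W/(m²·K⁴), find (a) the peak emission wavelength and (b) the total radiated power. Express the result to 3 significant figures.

(a) λ_max = b/T = 2.898×10⁻³/1800 = 1.610×10⁻⁶ m = 1.61×10³ nm.
Area A = 2.51 cm² = 2.51×10⁻⁴ m².
(b) P = εσAT⁴ = 0.203×5.670×10⁻⁸×2.51×10⁻⁴×(1800)⁴ = 30.3 W.

λ_max ≈ 1.61×10³ nm; P ≈ 30.3 W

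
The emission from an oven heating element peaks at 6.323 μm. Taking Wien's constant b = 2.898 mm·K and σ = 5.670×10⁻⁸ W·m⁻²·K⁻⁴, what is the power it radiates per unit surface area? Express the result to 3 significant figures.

Wien's law: T = b/λ_max = 2.898×10⁻³/6.323×10⁻⁶ = 458.327 K.
Then I = σT⁴ = 5.670×10⁻⁸×(458.327)⁴ = 2.50×10³ W/m².

I ≈ 2.50×10³ W/m²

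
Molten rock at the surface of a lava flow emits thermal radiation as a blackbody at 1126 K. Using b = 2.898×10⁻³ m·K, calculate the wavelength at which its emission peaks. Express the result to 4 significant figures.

Wien's displacement law: λ_max = b/T = (2.898×10⁻³ m·K)/(1126 K) = 2.5737×10⁻⁶ m.
That is 2574 nm, in the infrared range.

λ_max ≈ 2574 nm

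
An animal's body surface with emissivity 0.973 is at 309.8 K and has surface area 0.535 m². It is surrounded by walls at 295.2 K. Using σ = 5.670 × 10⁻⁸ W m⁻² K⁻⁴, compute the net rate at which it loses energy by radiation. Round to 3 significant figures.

Area A = 0.535 m².
Net radiated power P_net = εσA(T⁴ − T₀⁴) = 0.973×5.670×10⁻⁸×0.535×(309.8⁴ − 295.2⁴).
T⁴ − T₀⁴ = 9.21140×10⁹ − 7.59391×10⁹ = 1.61749×10⁹ K⁴, so P_net = 47.7 W.

Net loss ≈ 47.7 W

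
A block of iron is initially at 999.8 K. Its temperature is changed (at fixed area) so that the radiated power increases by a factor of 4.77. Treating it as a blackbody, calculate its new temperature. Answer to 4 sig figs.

T₂ ≈ 1478 K

P ∝ T⁴, so T₂/T₁ = (P₂/P₁)^(1/4) = (4.77)^(1/4) = 1.47785.
T₂ = 999.8 × 1.47785 = 1478 K.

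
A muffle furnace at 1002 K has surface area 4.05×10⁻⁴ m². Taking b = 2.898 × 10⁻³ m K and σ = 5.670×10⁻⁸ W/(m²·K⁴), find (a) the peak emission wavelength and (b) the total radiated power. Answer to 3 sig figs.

(a) λ_max = b/T = 2.898×10⁻³/1002 = 2.892×10⁻⁶ m = 2.89 μm.
Area A = 4.05×10⁻⁴ m².
(b) P = σAT⁴ = 5.670×10⁻⁸×4.05×10⁻⁴×(1002)⁴ = 23.1 W.

λ_max ≈ 2.89 μm; P ≈ 23.1 W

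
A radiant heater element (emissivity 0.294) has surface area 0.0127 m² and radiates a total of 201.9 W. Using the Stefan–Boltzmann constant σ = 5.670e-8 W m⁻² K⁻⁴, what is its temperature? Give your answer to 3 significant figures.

Area A = 0.0127 m².
P = εσAT⁴ ⇒ T = (P/(εσA))^(1/4) = (201.9/(0.294×5.670×10⁻⁸×0.0127))^(1/4) = 988 K.

T ≈ 988 K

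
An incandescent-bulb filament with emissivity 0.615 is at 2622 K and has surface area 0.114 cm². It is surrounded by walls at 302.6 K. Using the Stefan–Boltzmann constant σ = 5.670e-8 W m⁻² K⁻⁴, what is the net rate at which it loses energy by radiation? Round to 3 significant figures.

Net loss ≈ 18.8 W

Area A = 0.114 cm² = 1.14×10⁻⁵ m².
Net radiated power P_net = εσA(T⁴ − T₀⁴) = 0.615×5.670×10⁻⁸×1.14×10⁻⁵×(2622⁴ − 302.6⁴).
T⁴ − T₀⁴ = 4.72640×10¹³ − 8.38447×10⁹ = 4.72556×10¹³ K⁴, so P_net = 18.8 W.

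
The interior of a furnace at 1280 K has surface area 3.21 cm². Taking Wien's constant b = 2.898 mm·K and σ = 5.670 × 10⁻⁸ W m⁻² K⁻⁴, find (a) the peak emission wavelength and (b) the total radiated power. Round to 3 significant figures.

λ_max ≈ 2.26×10³ nm; P ≈ 48.9 W

(a) λ_max = b/T = 2.898×10⁻³/1280 = 2.264×10⁻⁶ m = 2.26×10³ nm.
Area A = 3.21 cm² = 3.21×10⁻⁴ m².
(b) P = σAT⁴ = 5.670×10⁻⁸×3.21×10⁻⁴×(1280)⁴ = 48.9 W.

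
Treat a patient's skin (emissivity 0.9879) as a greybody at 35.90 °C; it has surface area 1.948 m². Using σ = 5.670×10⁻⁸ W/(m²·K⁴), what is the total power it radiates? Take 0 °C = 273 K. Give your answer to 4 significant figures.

T = 35.90 °C + 273 = 308.90 K.
Area A = 1.948 m².
P = εσAT⁴ = 0.9879 × 5.670×10⁻⁸ × 1.948 × (308.90)⁴ = 993.5 W.

P ≈ 993.5 W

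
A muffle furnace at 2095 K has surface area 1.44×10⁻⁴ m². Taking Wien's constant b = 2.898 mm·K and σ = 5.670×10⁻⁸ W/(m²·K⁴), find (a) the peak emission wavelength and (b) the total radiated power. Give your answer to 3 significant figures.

(a) λ_max = b/T = 2.898×10⁻³/2095 = 1.383×10⁻⁶ m = 1.38 μm.
Area A = 1.44×10⁻⁴ m².
(b) P = σAT⁴ = 5.670×10⁻⁸×1.44×10⁻⁴×(2095)⁴ = 157 W.

λ_max ≈ 1.38 μm; P ≈ 157 W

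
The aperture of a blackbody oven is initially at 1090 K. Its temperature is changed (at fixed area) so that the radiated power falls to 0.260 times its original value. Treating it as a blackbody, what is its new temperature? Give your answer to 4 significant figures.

P ∝ T⁴, so T₂/T₁ = (P₂/P₁)^(1/4) = (0.260)^(1/4) = 0.714074.
T₂ = 1090 × 0.714074 = 778.3 K.

T₂ ≈ 778.3 K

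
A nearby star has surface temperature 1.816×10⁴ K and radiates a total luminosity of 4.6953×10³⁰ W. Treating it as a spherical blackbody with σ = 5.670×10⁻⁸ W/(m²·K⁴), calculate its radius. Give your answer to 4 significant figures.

L = 4πR²σT⁴ ⇒ R = √(L/(4πσT⁴)).
σT⁴ = 6.16661×10⁹ W/m², so R = √(4.6953×10³⁰/(4π×6.16661×10⁹)) = 7.784×10⁹ m.

R ≈ 7.784×10⁹ m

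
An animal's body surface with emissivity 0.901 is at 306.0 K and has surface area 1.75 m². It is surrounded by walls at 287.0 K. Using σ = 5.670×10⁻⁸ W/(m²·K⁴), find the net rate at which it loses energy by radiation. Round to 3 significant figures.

Area A = 1.75 m².
Net radiated power P_net = εσA(T⁴ − T₀⁴) = 0.901×5.670×10⁻⁸×1.75×(306.0⁴ − 287.0⁴).
T⁴ − T₀⁴ = 8.76770×10⁹ − 6.78465×10⁹ = 1.98305×10⁹ K⁴, so P_net = 177 W.

Net loss ≈ 177 W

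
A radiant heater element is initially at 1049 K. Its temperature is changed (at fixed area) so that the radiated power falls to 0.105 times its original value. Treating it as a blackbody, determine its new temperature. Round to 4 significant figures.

P ∝ T⁴, so T₂/T₁ = (P₂/P₁)^(1/4) = (0.105)^(1/4) = 0.569243.
T₂ = 1049 × 0.569243 = 597.1 K.

T₂ ≈ 597.1 K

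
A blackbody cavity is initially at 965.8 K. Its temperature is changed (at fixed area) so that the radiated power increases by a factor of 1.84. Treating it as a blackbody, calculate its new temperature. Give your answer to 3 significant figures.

P ∝ T⁴, so T₂/T₁ = (P₂/P₁)^(1/4) = (1.84)^(1/4) = 1.16467.
T₂ = 965.8 × 1.16467 = 1.12×10³ K.

T₂ ≈ 1.12×10³ K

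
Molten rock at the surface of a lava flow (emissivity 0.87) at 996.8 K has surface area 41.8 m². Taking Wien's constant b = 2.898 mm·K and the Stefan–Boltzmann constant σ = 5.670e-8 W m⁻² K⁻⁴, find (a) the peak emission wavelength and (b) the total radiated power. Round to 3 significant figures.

λ_max ≈ 2.91 μm; P ≈ 2.04×10⁶ W

(a) λ_max = b/T = 2.898×10⁻³/996.8 = 2.907×10⁻⁶ m = 2.91 μm.
Area A = 41.8 m².
(b) P = εσAT⁴ = 0.87×5.670×10⁻⁸×41.8×(996.8)⁴ = 2.04×10⁶ W.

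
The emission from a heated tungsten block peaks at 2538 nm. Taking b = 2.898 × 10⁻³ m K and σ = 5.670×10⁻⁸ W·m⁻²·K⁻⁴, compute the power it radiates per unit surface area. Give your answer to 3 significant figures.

Wien's law: T = b/λ_max = 2.898×10⁻³/2.538×10⁻⁶ = 1141.84 K.
Then I = σT⁴ = 5.670×10⁻⁸×(1141.84)⁴ = 9.64×10⁴ W/m².

I ≈ 9.64×10⁴ W/m²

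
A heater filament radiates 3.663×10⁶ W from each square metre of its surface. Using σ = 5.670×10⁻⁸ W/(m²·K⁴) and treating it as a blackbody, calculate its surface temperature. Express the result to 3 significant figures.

I = σT⁴, so T = (I/σ)^(1/4) = (3.663×10⁶/(5.670×10⁻⁸))^(1/4) = 2.84×10³ K.

T ≈ 2.84×10³ K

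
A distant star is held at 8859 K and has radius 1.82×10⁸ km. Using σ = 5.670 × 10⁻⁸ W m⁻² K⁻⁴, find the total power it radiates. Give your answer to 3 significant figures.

Surface area A = 4πR² = 4π(1.82×10¹¹ m)² = 4.16248×10²³ m².
P = σAT⁴ = 5.670×10⁻⁸ × 4.16248×10²³ × (8859)⁴ = 1.45×10³² W.

P ≈ 1.45×10³² W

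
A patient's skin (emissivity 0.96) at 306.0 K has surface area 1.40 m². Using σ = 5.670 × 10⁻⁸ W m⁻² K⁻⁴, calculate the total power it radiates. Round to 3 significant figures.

P ≈ 668 W

Area A = 1.40 m².
P = εσAT⁴ = 0.96 × 5.670×10⁻⁸ × 1.40 × (306.0)⁴ = 668 W.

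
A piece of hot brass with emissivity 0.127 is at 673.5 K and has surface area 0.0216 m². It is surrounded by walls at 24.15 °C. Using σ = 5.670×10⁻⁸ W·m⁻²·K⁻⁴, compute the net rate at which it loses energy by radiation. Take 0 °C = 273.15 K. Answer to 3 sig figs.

Net loss ≈ 30.8 W

Surroundings: T = 24.15 °C + 273.15 = 297.30 K.
Area A = 0.0216 m².
Net radiated power P_net = εσA(T⁴ − T₀⁴) = 0.127×5.670×10⁻⁸×0.0216×(673.5⁴ − 297.30⁴).
T⁴ − T₀⁴ = 2.05755×10¹¹ − 7.81231×10⁹ = 1.97943×10¹¹ K⁴, so P_net = 30.8 W.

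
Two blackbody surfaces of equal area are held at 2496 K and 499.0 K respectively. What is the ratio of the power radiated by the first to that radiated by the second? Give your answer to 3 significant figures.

P₁/P₂ ≈ 626

With equal areas, P₁/P₂ = (T₁/T₂)⁴ = (2496/499.0)⁴ = 626.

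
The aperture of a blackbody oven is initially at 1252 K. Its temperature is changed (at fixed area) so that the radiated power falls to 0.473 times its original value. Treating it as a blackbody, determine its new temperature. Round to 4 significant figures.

T₂ ≈ 1038 K

P ∝ T⁴, so T₂/T₁ = (P₂/P₁)^(1/4) = (0.473)^(1/4) = 0.829307.
T₂ = 1252 × 0.829307 = 1038 K.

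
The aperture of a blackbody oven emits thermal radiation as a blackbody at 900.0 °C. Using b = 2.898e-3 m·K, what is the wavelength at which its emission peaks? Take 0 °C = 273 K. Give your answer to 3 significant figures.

T = 900.0 °C + 273 = 1173.0 K.
Wien's displacement law: λ_max = b/T = (2.898×10⁻³ m·K)/(1173.0 K) = 2.471×10⁻⁶ m.
That is 2.47×10³ nm, in the infrared range.

λ_max ≈ 2.47×10³ nm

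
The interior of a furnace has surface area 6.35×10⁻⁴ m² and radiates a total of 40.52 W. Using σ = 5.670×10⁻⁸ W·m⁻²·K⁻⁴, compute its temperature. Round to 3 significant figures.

Area A = 6.35×10⁻⁴ m².
P = σAT⁴ ⇒ T = (P/(σA))^(1/4) = (40.52/(5.670×10⁻⁸×6.35×10⁻⁴))^(1/4) = 1.03×10³ K.

T ≈ 1.03×10³ K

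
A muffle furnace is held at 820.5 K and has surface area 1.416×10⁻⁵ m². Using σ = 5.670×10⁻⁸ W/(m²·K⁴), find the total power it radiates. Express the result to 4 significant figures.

Area A = 1.416×10⁻⁵ m².
P = σAT⁴ = 5.670×10⁻⁸ × 1.416×10⁻⁵ × (820.5)⁴ = 0.3639 W.

P ≈ 0.3639 W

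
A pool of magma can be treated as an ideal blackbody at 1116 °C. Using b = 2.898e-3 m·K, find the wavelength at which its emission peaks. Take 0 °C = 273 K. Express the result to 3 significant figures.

λ_max ≈ 2.09 μm

T = 1116 °C + 273 = 1389 K.
Wien's displacement law: λ_max = b/T = (2.898×10⁻³ m·K)/(1389 K) = 2.086×10⁻⁶ m.
That is 2.09 μm, in the infrared range.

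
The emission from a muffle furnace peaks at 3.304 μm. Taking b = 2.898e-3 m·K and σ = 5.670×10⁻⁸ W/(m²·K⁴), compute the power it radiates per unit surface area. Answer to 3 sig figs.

I ≈ 3.36×10⁴ W/m²

Wien's law: T = b/λ_max = 2.898×10⁻³/3.304×10⁻⁶ = 877.119 K.
Then I = σT⁴ = 5.670×10⁻⁸×(877.119)⁴ = 3.36×10⁴ W/m².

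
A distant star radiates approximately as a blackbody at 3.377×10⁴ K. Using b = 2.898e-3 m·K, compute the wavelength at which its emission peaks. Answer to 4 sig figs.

Wien's displacement law: λ_max = b/T = (2.898×10⁻³ m·K)/(3.377×10⁴ K) = 8.5816×10⁻⁸ m.
That is 85.82 nm, in the ultraviolet range.

λ_max ≈ 85.82 nm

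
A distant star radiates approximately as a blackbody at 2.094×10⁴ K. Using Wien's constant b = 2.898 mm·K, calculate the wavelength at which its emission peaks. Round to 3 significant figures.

Wien's displacement law: λ_max = b/T = (2.898×10⁻³ m·K)/(2.094×10⁴ K) = 1.384×10⁻⁷ m.
That is 138 nm, in the ultraviolet range.

λ_max ≈ 138 nm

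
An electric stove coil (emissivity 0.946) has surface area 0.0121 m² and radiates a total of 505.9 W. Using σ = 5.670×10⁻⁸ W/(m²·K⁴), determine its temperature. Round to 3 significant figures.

T ≈ 940 K

Area A = 0.0121 m².
P = εσAT⁴ ⇒ T = (P/(εσA))^(1/4) = (505.9/(0.946×5.670×10⁻⁸×0.0121))^(1/4) = 940 K.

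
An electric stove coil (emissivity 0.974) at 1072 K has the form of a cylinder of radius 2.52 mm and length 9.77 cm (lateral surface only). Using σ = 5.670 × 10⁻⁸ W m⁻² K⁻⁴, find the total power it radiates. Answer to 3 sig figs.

P ≈ 113 W

Lateral area A = 2πrL = 2π×2.52×10⁻³×0.0977 = 1.54695×10⁻³ m².
P = εσAT⁴ = 0.974 × 5.670×10⁻⁸ × 1.54695×10⁻³ × (1072)⁴ = 113 W.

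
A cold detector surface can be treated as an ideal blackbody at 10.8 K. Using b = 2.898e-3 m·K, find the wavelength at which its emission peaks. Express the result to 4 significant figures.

Wien's displacement law: λ_max = b/T = (2.898×10⁻³ m·K)/(10.8 K) = 2.6833×10⁻⁴ m.
That is 268.3 μm, in the infrared range.

λ_max ≈ 268.3 μm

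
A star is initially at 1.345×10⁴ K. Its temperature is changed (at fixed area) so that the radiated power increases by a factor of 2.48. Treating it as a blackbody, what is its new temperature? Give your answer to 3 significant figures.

T₂ ≈ 1.69×10⁴ K

P ∝ T⁴, so T₂/T₁ = (P₂/P₁)^(1/4) = (2.48)^(1/4) = 1.25491.
T₂ = 1.345×10⁴ × 1.25491 = 1.69×10⁴ K.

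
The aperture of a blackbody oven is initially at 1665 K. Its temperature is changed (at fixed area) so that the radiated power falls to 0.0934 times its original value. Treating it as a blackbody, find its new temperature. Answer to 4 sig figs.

P ∝ T⁴, so T₂/T₁ = (P₂/P₁)^(1/4) = (0.0934)^(1/4) = 0.552824.
T₂ = 1665 × 0.552824 = 920.5 K.

T₂ ≈ 920.5 K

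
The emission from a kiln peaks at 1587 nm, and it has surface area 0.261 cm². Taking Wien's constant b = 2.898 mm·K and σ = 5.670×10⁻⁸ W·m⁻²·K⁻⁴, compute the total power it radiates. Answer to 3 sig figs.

Wien's law: T = b/λ_max = 2.898×10⁻³/1.587×10⁻⁶ = 1826.09 K.
Area A = 0.261 cm² = 2.61×10⁻⁵ m².
Then P = σAT⁴ = 5.670×10⁻⁸×2.61×10⁻⁵×(1826.09)⁴ = 16.5 W.

P ≈ 16.5 W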